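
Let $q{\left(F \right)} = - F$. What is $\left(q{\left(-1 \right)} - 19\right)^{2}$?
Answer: $324$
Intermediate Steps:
$\left(q{\left(-1 \right)} - 19\right)^{2} = \left(\left(-1\right) \left(-1\right) - 19\right)^{2} = \left(1 - 19\right)^{2} = \left(-18\right)^{2} = 324$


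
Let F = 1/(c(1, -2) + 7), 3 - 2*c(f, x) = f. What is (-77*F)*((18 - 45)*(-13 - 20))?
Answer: -68607/8 ≈ -8575.9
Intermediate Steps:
c(f, x) = 3/2 - f/2
F = ⅛ (F = 1/((3/2 - ½*1) + 7) = 1/((3/2 - ½) + 7) = 1/(1 + 7) = 1/8 = ⅛ ≈ 0.12500)
(-77*F)*((18 - 45)*(-13 - 20)) = (-77*⅛)*((18 - 45)*(-13 - 20)) = -(-2079)*(-33)/8 = -77/8*891 = -68607/8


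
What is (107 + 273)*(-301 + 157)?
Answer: -54720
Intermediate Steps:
(107 + 273)*(-301 + 157) = 380*(-144) = -54720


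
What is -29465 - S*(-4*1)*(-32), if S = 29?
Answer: -33177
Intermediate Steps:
-29465 - S*(-4*1)*(-32) = -29465 - 29*(-4*1)*(-32) = -29465 - 29*(-4)*(-32) = -29465 - (-116)*(-32) = -29465 - 1*3712 = -29465 - 3712 = -33177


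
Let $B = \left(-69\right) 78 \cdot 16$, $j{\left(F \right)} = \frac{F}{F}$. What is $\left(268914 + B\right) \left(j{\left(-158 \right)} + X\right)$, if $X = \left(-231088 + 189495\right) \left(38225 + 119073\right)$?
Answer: $-1195981301327826$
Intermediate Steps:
$j{\left(F \right)} = 1$
$X = -6542495714$ ($X = \left(-41593\right) 157298 = -6542495714$)
$B = -86112$ ($B = \left(-5382\right) 16 = -86112$)
$\left(268914 + B\right) \left(j{\left(-158 \right)} + X\right) = \left(268914 - 86112\right) \left(1 - 6542495714\right) = 182802 \left(-6542495713\right) = -1195981301327826$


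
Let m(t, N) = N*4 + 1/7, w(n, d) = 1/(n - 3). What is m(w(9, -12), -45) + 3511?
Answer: 23318/7 ≈ 3331.1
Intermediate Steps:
w(n, d) = 1/(-3 + n)
m(t, N) = ⅐ + 4*N (m(t, N) = 4*N + ⅐ = ⅐ + 4*N)
m(w(9, -12), -45) + 3511 = (⅐ + 4*(-45)) + 3511 = (⅐ - 180) + 3511 = -1259/7 + 3511 = 23318/7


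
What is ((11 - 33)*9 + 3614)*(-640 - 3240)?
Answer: -13254080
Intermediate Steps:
((11 - 33)*9 + 3614)*(-640 - 3240) = (-22*9 + 3614)*(-3880) = (-198 + 3614)*(-3880) = 3416*(-3880) = -13254080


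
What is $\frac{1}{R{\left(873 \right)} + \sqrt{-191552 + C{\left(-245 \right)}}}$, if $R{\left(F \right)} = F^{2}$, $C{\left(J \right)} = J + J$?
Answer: $\frac{84681}{64537867187} - \frac{i \sqrt{21338}}{193613601561} \approx 1.3121 \cdot 10^{-6} - 7.5447 \cdot 10^{-10} i$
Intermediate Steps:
$C{\left(J \right)} = 2 J$
$\frac{1}{R{\left(873 \right)} + \sqrt{-191552 + C{\left(-245 \right)}}} = \frac{1}{873^{2} + \sqrt{-191552 + 2 \left(-245\right)}} = \frac{1}{762129 + \sqrt{-191552 - 490}} = \frac{1}{762129 + \sqrt{-192042}} = \frac{1}{762129 + 3 i \sqrt{21338}}$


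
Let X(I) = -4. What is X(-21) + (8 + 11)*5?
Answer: 91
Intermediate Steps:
X(-21) + (8 + 11)*5 = -4 + (8 + 11)*5 = -4 + 19*5 = -4 + 95 = 91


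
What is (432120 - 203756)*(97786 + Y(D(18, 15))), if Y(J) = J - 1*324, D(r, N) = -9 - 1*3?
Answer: 22254071800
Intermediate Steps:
D(r, N) = -12 (D(r, N) = -9 - 3 = -12)
Y(J) = -324 + J (Y(J) = J - 324 = -324 + J)
(432120 - 203756)*(97786 + Y(D(18, 15))) = (432120 - 203756)*(97786 + (-324 - 12)) = 228364*(97786 - 336) = 228364*97450 = 22254071800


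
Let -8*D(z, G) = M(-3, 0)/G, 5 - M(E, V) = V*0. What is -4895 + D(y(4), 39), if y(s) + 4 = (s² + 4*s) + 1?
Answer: -1527245/312 ≈ -4895.0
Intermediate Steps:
M(E, V) = 5 (M(E, V) = 5 - V*0 = 5 - 1*0 = 5 + 0 = 5)
y(s) = -3 + s² + 4*s (y(s) = -4 + ((s² + 4*s) + 1) = -4 + (1 + s² + 4*s) = -3 + s² + 4*s)
D(z, G) = -5/(8*G)
-4895 + D(y(4), 39) = -4895 - 5/8/39 = -4895 - 5/8*1/39 = -4895 - 5/312 = -1527245/312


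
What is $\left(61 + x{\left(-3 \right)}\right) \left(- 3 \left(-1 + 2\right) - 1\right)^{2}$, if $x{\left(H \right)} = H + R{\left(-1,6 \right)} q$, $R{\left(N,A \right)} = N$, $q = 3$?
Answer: $880$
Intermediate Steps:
$x{\left(H \right)} = -3 + H$ ($x{\left(H \right)} = H - 3 = -3 + H$)
$\left(61 + x{\left(-3 \right)}\right) \left(- 3 \left(-1 + 2\right) - 1\right)^{2} = \left(61 - 6\right) \left(- 3 \left(-1 + 2\right) - 1\right)^{2} = \left(61 - 6\right) \left(\left(-3\right) 1 - 1\right)^{2} = 55 \left(-3 - 1\right)^{2} = 55 \left(-4\right)^{2} = 55 \cdot 16 = 880$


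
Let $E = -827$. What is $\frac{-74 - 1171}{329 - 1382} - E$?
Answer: $\frac{290692}{351} \approx 828.18$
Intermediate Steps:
$\frac{-74 - 1171}{329 - 1382} - E = \frac{-74 - 1171}{329 - 1382} - -827 = - \frac{1245}{-1053} + 827 = \left(-1245\right) \left(- \frac{1}{1053}\right) + 827 = \frac{415}{351} + 827 = \frac{290692}{351}$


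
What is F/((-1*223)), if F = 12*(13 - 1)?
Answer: -144/223 ≈ -0.64574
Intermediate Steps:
F = 144 (F = 12*12 = 144)
F/((-1*223)) = 144/((-1*223)) = 144/(-223) = 144*(-1/223) = -144/223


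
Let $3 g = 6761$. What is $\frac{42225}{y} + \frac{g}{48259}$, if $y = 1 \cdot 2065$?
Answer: $\frac{1225434058}{59792901} \approx 20.495$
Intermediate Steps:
$g = \frac{6761}{3}$ ($g = \frac{1}{3} \cdot 6761 = \frac{6761}{3} \approx 2253.7$)
$y = 2065$
$\frac{42225}{y} + \frac{g}{48259} = \frac{42225}{2065} + \frac{6761}{3 \cdot 48259} = 42225 \cdot \frac{1}{2065} + \frac{6761}{3} \cdot \frac{1}{48259} = \frac{8445}{413} + \frac{6761}{144777} = \frac{1225434058}{59792901}$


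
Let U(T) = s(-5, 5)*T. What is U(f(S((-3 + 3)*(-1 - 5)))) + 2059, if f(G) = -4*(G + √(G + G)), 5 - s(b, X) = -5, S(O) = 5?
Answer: 1859 - 40*√10 ≈ 1732.5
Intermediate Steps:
s(b, X) = 10 (s(b, X) = 5 - 1*(-5) = 5 + 5 = 10)
f(G) = -4*G - 4*√2*√G (f(G) = -4*(G + √(2*G)) = -4*(G + √2*√G) = -4*G - 4*√2*√G)
U(T) = 10*T
U(f(S((-3 + 3)*(-1 - 5)))) + 2059 = 10*(-4*5 - 4*√2*√5) + 2059 = 10*(-20 - 4*√10) + 2059 = (-200 - 40*√10) + 2059 = 1859 - 40*√10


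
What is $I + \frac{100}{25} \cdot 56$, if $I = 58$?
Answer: $282$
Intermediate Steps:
$I + \frac{100}{25} \cdot 56 = 58 + \frac{100}{25} \cdot 56 = 58 + 100 \cdot \frac{1}{25} \cdot 56 = 58 + 4 \cdot 56 = 58 + 224 = 282$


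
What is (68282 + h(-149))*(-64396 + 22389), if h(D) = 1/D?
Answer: -427379932119/149 ≈ -2.8683e+9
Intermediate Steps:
(68282 + h(-149))*(-64396 + 22389) = (68282 + 1/(-149))*(-64396 + 22389) = (68282 - 1/149)*(-42007) = (10174017/149)*(-42007) = -427379932119/149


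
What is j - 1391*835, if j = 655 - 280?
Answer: -1161110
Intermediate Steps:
j = 375
j - 1391*835 = 375 - 1391*835 = 375 - 1161485 = -1161110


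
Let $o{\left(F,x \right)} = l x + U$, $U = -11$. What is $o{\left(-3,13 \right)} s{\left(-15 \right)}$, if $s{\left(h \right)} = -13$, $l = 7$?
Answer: $-1040$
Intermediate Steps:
$o{\left(F,x \right)} = -11 + 7 x$ ($o{\left(F,x \right)} = 7 x - 11 = -11 + 7 x$)
$o{\left(-3,13 \right)} s{\left(-15 \right)} = \left(-11 + 7 \cdot 13\right) \left(-13\right) = \left(-11 + 91\right) \left(-13\right) = 80 \left(-13\right) = -1040$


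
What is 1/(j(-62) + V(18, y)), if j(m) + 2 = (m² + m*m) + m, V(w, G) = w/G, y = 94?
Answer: 47/358337 ≈ 0.00013116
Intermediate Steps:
V(w, G) = w/G
j(m) = -2 + m + 2*m² (j(m) = -2 + ((m² + m*m) + m) = -2 + ((m² + m²) + m) = -2 + (2*m² + m) = -2 + (m + 2*m²) = -2 + m + 2*m²)
1/(j(-62) + V(18, y)) = 1/((-2 - 62 + 2*(-62)²) + 18/94) = 1/((-2 - 62 + 2*3844) + 18*(1/94)) = 1/((-2 - 62 + 7688) + 9/47) = 1/(7624 + 9/47) = 1/(358337/47) = 47/358337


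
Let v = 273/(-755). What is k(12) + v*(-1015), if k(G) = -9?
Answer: 54060/151 ≈ 358.01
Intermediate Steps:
v = -273/755 (v = 273*(-1/755) = -273/755 ≈ -0.36159)
k(12) + v*(-1015) = -9 - 273/755*(-1015) = -9 + 55419/151 = 54060/151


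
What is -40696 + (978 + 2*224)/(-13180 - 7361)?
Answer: -835937962/20541 ≈ -40696.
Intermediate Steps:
-40696 + (978 + 2*224)/(-13180 - 7361) = -40696 + (978 + 448)/(-20541) = -40696 + 1426*(-1/20541) = -40696 - 1426/20541 = -835937962/20541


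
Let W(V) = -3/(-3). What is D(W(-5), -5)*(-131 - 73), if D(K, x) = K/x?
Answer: 204/5 ≈ 40.800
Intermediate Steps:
W(V) = 1 (W(V) = -3*(-1/3) = 1)
D(W(-5), -5)*(-131 - 73) = (1/(-5))*(-131 - 73) = (1*(-1/5))*(-204) = -1/5*(-204) = 204/5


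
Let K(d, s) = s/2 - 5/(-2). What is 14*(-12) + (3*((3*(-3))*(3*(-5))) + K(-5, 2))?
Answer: 481/2 ≈ 240.50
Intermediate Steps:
K(d, s) = 5/2 + s/2 (K(d, s) = s*(½) - 5*(-½) = s/2 + 5/2 = 5/2 + s/2)
14*(-12) + (3*((3*(-3))*(3*(-5))) + K(-5, 2)) = 14*(-12) + (3*((3*(-3))*(3*(-5))) + (5/2 + (½)*2)) = -168 + (3*(-9*(-15)) + (5/2 + 1)) = -168 + (3*135 + 7/2) = -168 + (405 + 7/2) = -168 + 817/2 = 481/2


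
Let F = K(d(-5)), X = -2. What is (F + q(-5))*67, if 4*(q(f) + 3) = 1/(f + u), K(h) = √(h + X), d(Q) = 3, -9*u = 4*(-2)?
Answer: -20435/148 ≈ -138.07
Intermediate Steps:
u = 8/9 (u = -4*(-2)/9 = -⅑*(-8) = 8/9 ≈ 0.88889)
K(h) = √(-2 + h) (K(h) = √(h - 2) = √(-2 + h))
F = 1 (F = √(-2 + 3) = √1 = 1)
q(f) = -3 + 1/(4*(8/9 + f)) (q(f) = -3 + 1/(4*(f + 8/9)) = -3 + 1/(4*(8/9 + f)))
(F + q(-5))*67 = (1 + 3*(-29 - 36*(-5))/(4*(8 + 9*(-5))))*67 = (1 + 3*(-29 + 180)/(4*(8 - 45)))*67 = (1 + (¾)*151/(-37))*67 = (1 + (¾)*(-1/37)*151)*67 = (1 - 453/148)*67 = -305/148*67 = -20435/148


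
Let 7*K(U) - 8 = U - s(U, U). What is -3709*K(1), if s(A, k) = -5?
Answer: -7418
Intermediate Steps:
K(U) = 13/7 + U/7 (K(U) = 8/7 + (U - 1*(-5))/7 = 8/7 + (U + 5)/7 = 8/7 + (5 + U)/7 = 8/7 + (5/7 + U/7) = 13/7 + U/7)
-3709*K(1) = -3709*(13/7 + (⅐)*1) = -3709*(13/7 + ⅐) = -3709*2 = -7418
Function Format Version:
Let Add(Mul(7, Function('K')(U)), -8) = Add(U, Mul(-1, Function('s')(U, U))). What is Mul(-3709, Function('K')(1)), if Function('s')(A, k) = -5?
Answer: -7418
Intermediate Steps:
Function('K')(U) = Add(Rational(13, 7), Mul(Rational(1, 7), U)) (Function('K')(U) = Add(Rational(8, 7), Mul(Rational(1, 7), Add(U, Mul(-1, -5)))) = Add(Rational(8, 7), Mul(Rational(1, 7), Add(U, 5))) = Add(Rational(8, 7), Mul(Rational(1, 7), Add(5, U))) = Add(Rational(8, 7), Add(Rational(5, 7), Mul(Rational(1, 7), U))) = Add(Rational(13, 7), Mul(Rational(1, 7), U)))
Mul(-3709, Function('K')(1)) = Mul(-3709, Add(Rational(13, 7), Mul(Rational(1, 7), 1))) = Mul(-3709, Add(Rational(13, 7), Rational(1, 7))) = Mul(-3709, 2) = -7418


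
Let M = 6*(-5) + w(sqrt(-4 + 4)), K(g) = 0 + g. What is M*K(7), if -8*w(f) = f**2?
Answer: -210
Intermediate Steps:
K(g) = g
w(f) = -f**2/8
M = -30 (M = 6*(-5) - (sqrt(-4 + 4))**2/8 = -30 - (sqrt(0))**2/8 = -30 - 1/8*0**2 = -30 - 1/8*0 = -30 + 0 = -30)
M*K(7) = -30*7 = -210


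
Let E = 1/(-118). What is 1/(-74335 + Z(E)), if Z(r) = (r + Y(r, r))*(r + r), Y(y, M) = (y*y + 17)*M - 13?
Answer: -96938888/7205930629431 ≈ -1.3453e-5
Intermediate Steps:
Y(y, M) = -13 + M*(17 + y²) (Y(y, M) = (y² + 17)*M - 13 = (17 + y²)*M - 13 = M*(17 + y²) - 13 = -13 + M*(17 + y²))
E = -1/118 ≈ -0.0084746
Z(r) = 2*r*(-13 + r³ + 18*r) (Z(r) = (r + (-13 + 17*r + r*r²))*(r + r) = (r + (-13 + 17*r + r³))*(2*r) = (r + (-13 + r³ + 17*r))*(2*r) = (-13 + r³ + 18*r)*(2*r) = 2*r*(-13 + r³ + 18*r))
1/(-74335 + Z(E)) = 1/(-74335 + 2*(-1/118)*(-13 + (-1/118)³ + 18*(-1/118))) = 1/(-74335 + 2*(-1/118)*(-13 - 1/1643032 - 9/59)) = 1/(-74335 + 2*(-1/118)*(-21610049/1643032)) = 1/(-74335 + 21610049/96938888) = 1/(-7205930629431/96938888) = -96938888/7205930629431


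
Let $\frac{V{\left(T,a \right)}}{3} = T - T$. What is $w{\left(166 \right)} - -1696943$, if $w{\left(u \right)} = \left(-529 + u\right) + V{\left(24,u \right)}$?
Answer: $1696580$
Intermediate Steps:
$V{\left(T,a \right)} = 0$ ($V{\left(T,a \right)} = 3 \left(T - T\right) = 3 \cdot 0 = 0$)
$w{\left(u \right)} = -529 + u$ ($w{\left(u \right)} = \left(-529 + u\right) + 0 = -529 + u$)
$w{\left(166 \right)} - -1696943 = \left(-529 + 166\right) - -1696943 = -363 + 1696943 = 1696580$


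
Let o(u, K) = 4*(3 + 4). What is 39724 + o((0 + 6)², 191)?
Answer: 39752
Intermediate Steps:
o(u, K) = 28 (o(u, K) = 4*7 = 28)
39724 + o((0 + 6)², 191) = 39724 + 28 = 39752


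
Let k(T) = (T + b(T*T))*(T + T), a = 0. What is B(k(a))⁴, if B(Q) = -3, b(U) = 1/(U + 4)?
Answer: 81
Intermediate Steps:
b(U) = 1/(4 + U)
k(T) = 2*T*(T + 1/(4 + T²)) (k(T) = (T + 1/(4 + T*T))*(T + T) = (T + 1/(4 + T²))*(2*T) = 2*T*(T + 1/(4 + T²)))
B(k(a))⁴ = (-3)⁴ = 81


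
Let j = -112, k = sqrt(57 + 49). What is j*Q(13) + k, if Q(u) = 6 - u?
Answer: 784 + sqrt(106) ≈ 794.30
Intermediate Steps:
k = sqrt(106) ≈ 10.296
j*Q(13) + k = -112*(6 - 1*13) + sqrt(106) = -112*(6 - 13) + sqrt(106) = -112*(-7) + sqrt(106) = 784 + sqrt(106)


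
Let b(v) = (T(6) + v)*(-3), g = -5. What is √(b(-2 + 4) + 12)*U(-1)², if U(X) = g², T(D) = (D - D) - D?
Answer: 1250*√6 ≈ 3061.9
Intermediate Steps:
T(D) = -D (T(D) = 0 - D = -D)
U(X) = 25 (U(X) = (-5)² = 25)
b(v) = 18 - 3*v (b(v) = (-1*6 + v)*(-3) = (-6 + v)*(-3) = 18 - 3*v)
√(b(-2 + 4) + 12)*U(-1)² = √((18 - 3*(-2 + 4)) + 12)*25² = √((18 - 3*2) + 12)*625 = √((18 - 6) + 12)*625 = √(12 + 12)*625 = √24*625 = (2*√6)*625 = 1250*√6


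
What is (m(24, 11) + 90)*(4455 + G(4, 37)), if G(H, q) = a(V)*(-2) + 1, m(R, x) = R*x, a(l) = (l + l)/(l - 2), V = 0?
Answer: 1577424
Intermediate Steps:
a(l) = 2*l/(-2 + l) (a(l) = (2*l)/(-2 + l) = 2*l/(-2 + l))
G(H, q) = 1 (G(H, q) = (2*0/(-2 + 0))*(-2) + 1 = (2*0/(-2))*(-2) + 1 = (2*0*(-½))*(-2) + 1 = 0*(-2) + 1 = 0 + 1 = 1)
(m(24, 11) + 90)*(4455 + G(4, 37)) = (24*11 + 90)*(4455 + 1) = (264 + 90)*4456 = 354*4456 = 1577424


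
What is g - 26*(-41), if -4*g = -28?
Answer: 1073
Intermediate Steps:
g = 7 (g = -1/4*(-28) = 7)
g - 26*(-41) = 7 - 26*(-41) = 7 + 1066 = 1073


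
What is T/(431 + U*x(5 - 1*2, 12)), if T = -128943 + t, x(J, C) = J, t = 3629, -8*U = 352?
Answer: -125314/299 ≈ -419.11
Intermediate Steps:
U = -44 (U = -1/8*352 = -44)
T = -125314 (T = -128943 + 3629 = -125314)
T/(431 + U*x(5 - 1*2, 12)) = -125314/(431 - 44*(5 - 1*2)) = -125314/(431 - 44*(5 - 2)) = -125314/(431 - 44*3) = -125314/(431 - 132) = -125314/299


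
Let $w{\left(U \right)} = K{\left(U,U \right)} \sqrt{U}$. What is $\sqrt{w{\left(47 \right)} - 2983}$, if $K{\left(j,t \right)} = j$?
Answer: $\sqrt{-2983 + 47 \sqrt{47}} \approx 51.583 i$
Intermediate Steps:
$w{\left(U \right)} = U^{\frac{3}{2}}$ ($w{\left(U \right)} = U \sqrt{U} = U^{\frac{3}{2}}$)
$\sqrt{w{\left(47 \right)} - 2983} = \sqrt{47^{\frac{3}{2}} - 2983} = \sqrt{47 \sqrt{47} - 2983} = \sqrt{-2983 + 47 \sqrt{47}}$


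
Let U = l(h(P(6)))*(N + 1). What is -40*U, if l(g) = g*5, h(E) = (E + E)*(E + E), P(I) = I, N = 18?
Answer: -547200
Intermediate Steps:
h(E) = 4*E² (h(E) = (2*E)*(2*E) = 4*E²)
l(g) = 5*g
U = 13680 (U = (5*(4*6²))*(18 + 1) = (5*(4*36))*19 = (5*144)*19 = 720*19 = 13680)
-40*U = -40*13680 = -547200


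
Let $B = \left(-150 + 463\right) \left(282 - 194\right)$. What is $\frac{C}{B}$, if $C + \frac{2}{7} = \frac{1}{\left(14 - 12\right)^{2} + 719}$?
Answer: $- \frac{1439}{139400184} \approx -1.0323 \cdot 10^{-5}$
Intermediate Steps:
$B = 27544$ ($B = 313 \cdot 88 = 27544$)
$C = - \frac{1439}{5061}$ ($C = - \frac{2}{7} + \frac{1}{\left(14 - 12\right)^{2} + 719} = - \frac{2}{7} + \frac{1}{2^{2} + 719} = - \frac{2}{7} + \frac{1}{4 + 719} = - \frac{2}{7} + \frac{1}{723} = - \frac{1439}{5061} \approx -0.28433$)
$\frac{C}{B} = - \frac{1439}{5061 \cdot 27544} = \left(- \frac{1439}{5061}\right) \frac{1}{27544} = - \frac{1439}{139400184}$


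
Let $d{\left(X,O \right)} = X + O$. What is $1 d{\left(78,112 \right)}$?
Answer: $190$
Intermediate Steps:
$d{\left(X,O \right)} = O + X$
$1 d{\left(78,112 \right)} = 1 \left(112 + 78\right) = 1 \cdot 190 = 190$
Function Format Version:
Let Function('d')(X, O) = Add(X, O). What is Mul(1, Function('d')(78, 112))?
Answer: 190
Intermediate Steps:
Function('d')(X, O) = Add(O, X)
Mul(1, Function('d')(78, 112)) = Mul(1, Add(112, 78)) = Mul(1, 190) = 190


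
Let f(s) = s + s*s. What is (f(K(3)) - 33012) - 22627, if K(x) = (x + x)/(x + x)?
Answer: -55637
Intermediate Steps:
K(x) = 1 (K(x) = (2*x)/((2*x)) = (2*x)*(1/(2*x)) = 1)
f(s) = s + s²
(f(K(3)) - 33012) - 22627 = (1*(1 + 1) - 33012) - 22627 = (1*2 - 33012) - 22627 = (2 - 33012) - 22627 = -33010 - 22627 = -55637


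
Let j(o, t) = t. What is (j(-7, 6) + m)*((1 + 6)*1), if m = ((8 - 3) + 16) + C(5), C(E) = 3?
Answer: 210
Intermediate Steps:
m = 24 (m = ((8 - 3) + 16) + 3 = (5 + 16) + 3 = 21 + 3 = 24)
(j(-7, 6) + m)*((1 + 6)*1) = (6 + 24)*((1 + 6)*1) = 30*(7*1) = 30*7 = 210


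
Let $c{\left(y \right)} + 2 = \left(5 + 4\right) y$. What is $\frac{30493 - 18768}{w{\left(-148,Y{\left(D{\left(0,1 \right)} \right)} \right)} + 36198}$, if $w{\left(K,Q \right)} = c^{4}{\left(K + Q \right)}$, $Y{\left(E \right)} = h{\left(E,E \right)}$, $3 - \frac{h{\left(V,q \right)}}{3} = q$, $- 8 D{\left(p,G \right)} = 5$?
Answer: $\frac{48025600}{9563338194834049} \approx 5.0218 \cdot 10^{-9}$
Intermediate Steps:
$D{\left(p,G \right)} = - \frac{5}{8}$ ($D{\left(p,G \right)} = \left(- \frac{1}{8}\right) 5 = - \frac{5}{8}$)
$h{\left(V,q \right)} = 9 - 3 q$
$c{\left(y \right)} = -2 + 9 y$ ($c{\left(y \right)} = -2 + \left(5 + 4\right) y = -2 + 9 y$)
$Y{\left(E \right)} = 9 - 3 E$
$w{\left(K,Q \right)} = \left(-2 + 9 K + 9 Q\right)^{4}$ ($w{\left(K,Q \right)} = \left(-2 + 9 \left(K + Q\right)\right)^{4} = \left(-2 + \left(9 K + 9 Q\right)\right)^{4} = \left(-2 + 9 K + 9 Q\right)^{4}$)
$\frac{30493 - 18768}{w{\left(-148,Y{\left(D{\left(0,1 \right)} \right)} \right)} + 36198} = \frac{30493 - 18768}{\left(-2 + 9 \left(-148\right) + 9 \left(9 - - \frac{15}{8}\right)\right)^{4} + 36198} = \frac{11725}{\left(-2 - 1332 + 9 \left(9 + \frac{15}{8}\right)\right)^{4} + 36198} = \frac{11725}{\left(-2 - 1332 + 9 \cdot \frac{87}{8}\right)^{4} + 36198} = \frac{11725}{\left(-2 - 1332 + \frac{783}{8}\right)^{4} + 36198} = \frac{11725}{\left(- \frac{9889}{8}\right)^{4} + 36198} = \frac{11725}{\frac{9563338046567041}{4096} + 36198} = \frac{11725}{\frac{9563338194834049}{4096}} = 11725 \cdot \frac{4096}{9563338194834049} = \frac{48025600}{9563338194834049}$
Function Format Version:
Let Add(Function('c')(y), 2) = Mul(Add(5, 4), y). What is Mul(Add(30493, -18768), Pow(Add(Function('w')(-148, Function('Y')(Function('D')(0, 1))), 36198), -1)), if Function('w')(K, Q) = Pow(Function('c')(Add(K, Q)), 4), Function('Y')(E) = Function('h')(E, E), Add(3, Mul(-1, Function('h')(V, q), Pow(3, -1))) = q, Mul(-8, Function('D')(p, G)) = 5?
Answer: Rational(48025600, 9563338194834049) ≈ 5.0218e-9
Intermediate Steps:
Function('D')(p, G) = Rational(-5, 8) (Function('D')(p, G) = Mul(Rational(-1, 8), 5) = Rational(-5, 8))
Function('h')(V, q) = Add(9, Mul(-3, q))
Function('c')(y) = Add(-2, Mul(9, y)) (Function('c')(y) = Add(-2, Mul(Add(5, 4), y)) = Add(-2, Mul(9, y)))
Function('Y')(E) = Add(9, Mul(-3, E))
Function('w')(K, Q) = Pow(Add(-2, Mul(9, K), Mul(9, Q)), 4) (Function('w')(K, Q) = Pow(Add(-2, Mul(9, Add(K, Q))), 4) = Pow(Add(-2, Add(Mul(9, K), Mul(9, Q))), 4) = Pow(Add(-2, Mul(9, K), Mul(9, Q)), 4))
Mul(Add(30493, -18768), Pow(Add(Function('w')(-148, Function('Y')(Function('D')(0, 1))), 36198), -1)) = Mul(Add(30493, -18768), Pow(Add(Pow(Add(-2, Mul(9, -148), Mul(9, Add(9, Mul(-3, Rational(-5, 8))))), 4), 36198), -1)) = Mul(11725, Pow(Add(Pow(Add(-2, -1332, Mul(9, Add(9, Rational(15, 8)))), 4), 36198), -1)) = Mul(11725, Pow(Add(Pow(Add(-2, -1332, Mul(9, Rational(87, 8))), 4), 36198), -1)) = Mul(11725, Pow(Add(Pow(Add(-2, -1332, Rational(783, 8)), 4), 36198), -1)) = Mul(11725, Pow(Add(Pow(Rational(-9889, 8), 4), 36198), -1)) = Mul(11725, Pow(Add(Rational(9563338046567041, 4096), 36198), -1)) = Mul(11725, Pow(Rational(9563338194834049, 4096), -1)) = Mul(11725, Rational(4096, 9563338194834049)) = Rational(48025600, 9563338194834049)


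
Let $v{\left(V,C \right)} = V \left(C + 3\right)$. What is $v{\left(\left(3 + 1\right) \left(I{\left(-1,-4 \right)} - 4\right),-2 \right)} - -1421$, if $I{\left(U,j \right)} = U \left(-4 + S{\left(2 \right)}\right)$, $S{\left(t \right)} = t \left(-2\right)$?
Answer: $1437$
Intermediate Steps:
$S{\left(t \right)} = - 2 t$
$I{\left(U,j \right)} = - 8 U$ ($I{\left(U,j \right)} = U \left(-4 - 4\right) = U \left(-8\right) = - 8 U$)
$v{\left(V,C \right)} = V \left(3 + C\right)$
$v{\left(\left(3 + 1\right) \left(I{\left(-1,-4 \right)} - 4\right),-2 \right)} - -1421 = \left(3 + 1\right) \left(\left(-8\right) \left(-1\right) - 4\right) \left(3 - 2\right) - -1421 = 4 \left(8 - 4\right) 1 + 1421 = 4 \cdot 4 \cdot 1 + 1421 = 16 \cdot 1 + 1421 = 16 + 1421 = 1437$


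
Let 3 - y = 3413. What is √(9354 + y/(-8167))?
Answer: 2*√155984652794/8167 ≈ 96.718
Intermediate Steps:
y = -3410 (y = 3 - 1*3413 = 3 - 3413 = -3410)
√(9354 + y/(-8167)) = √(9354 - 3410/(-8167)) = √(9354 - 3410*(-1/8167)) = √(9354 + 3410/8167) = √(76397528/8167) = 2*√155984652794/8167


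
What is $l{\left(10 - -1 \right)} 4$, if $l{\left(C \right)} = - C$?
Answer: $-44$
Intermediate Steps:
$l{\left(10 - -1 \right)} 4 = - (10 - -1) 4 = - (10 + 1) 4 = \left(-1\right) 11 \cdot 4 = \left(-11\right) 4 = -44$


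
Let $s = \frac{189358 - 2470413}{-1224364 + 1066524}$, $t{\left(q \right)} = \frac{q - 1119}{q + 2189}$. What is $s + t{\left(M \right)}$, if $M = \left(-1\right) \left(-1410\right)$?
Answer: $\frac{1651089677}{113613232} \approx 14.533$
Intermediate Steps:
$M = 1410$
$t{\left(q \right)} = \frac{-1119 + q}{2189 + q}$
$s = \frac{456211}{31568}$ ($s = - \frac{2281055}{-157840} = \left(-2281055\right) \left(- \frac{1}{157840}\right) = \frac{456211}{31568} \approx 14.452$)
$s + t{\left(M \right)} = \frac{456211}{31568} + \frac{-1119 + 1410}{2189 + 1410} = \frac{456211}{31568} + \frac{1}{3599} \cdot 291 = \frac{456211}{31568} + \frac{291}{3599} = \frac{1651089677}{113613232}$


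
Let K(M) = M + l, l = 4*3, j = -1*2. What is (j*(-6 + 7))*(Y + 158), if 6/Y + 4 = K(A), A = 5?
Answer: -4120/13 ≈ -316.92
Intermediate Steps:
j = -2
l = 12
K(M) = 12 + M (K(M) = M + 12 = 12 + M)
Y = 6/13 (Y = 6/(-4 + (12 + 5)) = 6/(-4 + 17) = 6/13 ≈ 0.46154)
(j*(-6 + 7))*(Y + 158) = (-2*(-6 + 7))*(6/13 + 158) = -2*1*(2060/13) = -2*2060/13 = -4120/13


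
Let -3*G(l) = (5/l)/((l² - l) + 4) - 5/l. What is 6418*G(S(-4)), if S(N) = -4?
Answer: -369035/144 ≈ -2562.7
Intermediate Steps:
G(l) = 5/(3*l) - 5/(3*l*(4 + l² - l)) (G(l) = -((5/l)/((l² - l) + 4) - 5/l)/3 = -((5/l)/(4 + l² - l) - 5/l)/3 = -(5/(l*(4 + l² - l)) - 5/l)/3 = -(-5/l + 5/(l*(4 + l² - l)))/3 = 5/(3*l) - 5/(3*l*(4 + l² - l)))
6418*G(S(-4)) = 6418*((5/3)*(3 + (-4)² - 1*(-4))/(-4*(4 + (-4)² - 1*(-4)))) = 6418*((5/3)*(-¼)*(3 + 16 + 4)/(4 + 16 + 4)) = 6418*((5/3)*(-¼)*23/24) = 6418*((5/3)*(-¼)*(1/24)*23) = 6418*(-115/288) = -369035/144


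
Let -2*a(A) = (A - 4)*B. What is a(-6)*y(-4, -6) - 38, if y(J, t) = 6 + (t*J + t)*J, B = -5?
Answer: 1612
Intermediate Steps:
a(A) = -10 + 5*A/2 (a(A) = -(A - 4)*(-5)/2 = -(-4 + A)*(-5)/2 = -(20 - 5*A)/2 = -10 + 5*A/2)
y(J, t) = 6 + J*(t + J*t) (y(J, t) = 6 + (J*t + t)*J = 6 + (t + J*t)*J = 6 + J*(t + J*t))
a(-6)*y(-4, -6) - 38 = (-10 + (5/2)*(-6))*(6 - 4*(-6) - 6*(-4)**2) - 38 = (-10 - 15)*(6 + 24 - 6*16) - 38 = -25*(6 + 24 - 96) - 38 = -25*(-66) - 38 = 1650 - 38 = 1612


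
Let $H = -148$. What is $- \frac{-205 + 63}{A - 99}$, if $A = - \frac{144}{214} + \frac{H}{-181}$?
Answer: $- \frac{2750114}{1914529} \approx -1.4364$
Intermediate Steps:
$A = \frac{2804}{19367}$ ($A = - \frac{144}{214} - \frac{148}{-181} = \left(-144\right) \frac{1}{214} - - \frac{148}{181} = - \frac{72}{107} + \frac{148}{181} = \frac{2804}{19367} \approx 0.14478$)
$- \frac{-205 + 63}{A - 99} = - \frac{-205 + 63}{\frac{2804}{19367} - 99} = - \frac{-142}{- \frac{1914529}{19367}} = - \frac{\left(-142\right) \left(-19367\right)}{1914529} = \left(-1\right) \frac{2750114}{1914529} = - \frac{2750114}{1914529}$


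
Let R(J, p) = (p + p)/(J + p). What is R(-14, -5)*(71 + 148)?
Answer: 2190/19 ≈ 115.26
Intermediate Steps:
R(J, p) = 2*p/(J + p) (R(J, p) = (2*p)/(J + p) = 2*p/(J + p))
R(-14, -5)*(71 + 148) = (2*(-5)/(-14 - 5))*(71 + 148) = (2*(-5)/(-19))*219 = (2*(-5)*(-1/19))*219 = (10/19)*219 = 2190/19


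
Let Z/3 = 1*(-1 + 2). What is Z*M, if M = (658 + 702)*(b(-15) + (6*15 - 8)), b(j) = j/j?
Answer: 338640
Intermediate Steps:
Z = 3 (Z = 3*(1*(-1 + 2)) = 3*(1*1) = 3*1 = 3)
b(j) = 1
M = 112880 (M = (658 + 702)*(1 + (6*15 - 8)) = 1360*(1 + (90 - 8)) = 1360*(1 + 82) = 1360*83 = 112880)
Z*M = 3*112880 = 338640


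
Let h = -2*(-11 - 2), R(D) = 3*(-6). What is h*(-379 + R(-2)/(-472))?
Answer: -1162655/118 ≈ -9853.0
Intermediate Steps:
R(D) = -18
h = 26 (h = -2*(-13) = 26)
h*(-379 + R(-2)/(-472)) = 26*(-379 - 18/(-472)) = 26*(-379 - 18*(-1/472)) = 26*(-379 + 9/236) = 26*(-89435/236) = -1162655/118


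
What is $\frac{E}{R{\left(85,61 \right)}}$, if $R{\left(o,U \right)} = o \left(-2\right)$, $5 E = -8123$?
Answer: $\frac{8123}{850} \approx 9.5565$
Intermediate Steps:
$E = - \frac{8123}{5}$ ($E = \frac{1}{5} \left(-8123\right) = - \frac{8123}{5} \approx -1624.6$)
$R{\left(o,U \right)} = - 2 o$
$\frac{E}{R{\left(85,61 \right)}} = - \frac{8123}{5 \left(\left(-2\right) 85\right)} = - \frac{8123}{5 \left(-170\right)} = \left(- \frac{8123}{5}\right) \left(- \frac{1}{170}\right) = \frac{8123}{850}$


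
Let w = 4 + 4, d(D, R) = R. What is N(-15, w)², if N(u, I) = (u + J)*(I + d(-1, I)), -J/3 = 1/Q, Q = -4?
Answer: 51984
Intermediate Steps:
w = 8
J = ¾ (J = -3/(-4) = -3*(-¼) = ¾ ≈ 0.75000)
N(u, I) = 2*I*(¾ + u) (N(u, I) = (u + ¾)*(I + I) = (¾ + u)*(2*I) = 2*I*(¾ + u))
N(-15, w)² = ((½)*8*(3 + 4*(-15)))² = ((½)*8*(3 - 60))² = ((½)*8*(-57))² = (-228)² = 51984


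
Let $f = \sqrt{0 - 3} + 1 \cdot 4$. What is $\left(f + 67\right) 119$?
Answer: $8449 + 119 i \sqrt{3} \approx 8449.0 + 206.11 i$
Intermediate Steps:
$f = 4 + i \sqrt{3}$ ($f = \sqrt{-3} + 4 = i \sqrt{3} + 4 = 4 + i \sqrt{3} \approx 4.0 + 1.732 i$)
$\left(f + 67\right) 119 = \left(\left(4 + i \sqrt{3}\right) + 67\right) 119 = \left(71 + i \sqrt{3}\right) 119 = 8449 + 119 i \sqrt{3}$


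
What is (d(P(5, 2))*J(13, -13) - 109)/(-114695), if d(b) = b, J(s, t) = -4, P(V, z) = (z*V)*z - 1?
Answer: 37/22939 ≈ 0.0016130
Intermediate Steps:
P(V, z) = -1 + V*z**2 (P(V, z) = (V*z)*z - 1 = V*z**2 - 1 = -1 + V*z**2)
(d(P(5, 2))*J(13, -13) - 109)/(-114695) = ((-1 + 5*2**2)*(-4) - 109)/(-114695) = ((-1 + 5*4)*(-4) - 109)*(-1/114695) = ((-1 + 20)*(-4) - 109)*(-1/114695) = (19*(-4) - 109)*(-1/114695) = (-76 - 109)*(-1/114695) = -185*(-1/114695) = 37/22939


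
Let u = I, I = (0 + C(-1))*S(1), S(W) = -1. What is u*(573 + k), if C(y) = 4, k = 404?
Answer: -3908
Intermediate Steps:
I = -4 (I = (0 + 4)*(-1) = 4*(-1) = -4)
u = -4
u*(573 + k) = -4*(573 + 404) = -4*977 = -3908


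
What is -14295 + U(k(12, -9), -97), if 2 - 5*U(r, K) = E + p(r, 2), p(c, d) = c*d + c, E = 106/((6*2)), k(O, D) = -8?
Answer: -428747/30 ≈ -14292.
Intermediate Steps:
E = 53/6 (E = 106/12 = 106*(1/12) = 53/6 ≈ 8.8333)
p(c, d) = c + c*d
U(r, K) = -41/30 - 3*r/5 (U(r, K) = ⅖ - (53/6 + r*(1 + 2))/5 = ⅖ - (53/6 + r*3)/5 = ⅖ - (53/6 + 3*r)/5 = ⅖ + (-53/30 - 3*r/5) = -41/30 - 3*r/5)
-14295 + U(k(12, -9), -97) = -14295 + (-41/30 - ⅗*(-8)) = -14295 + (-41/30 + 24/5) = -14295 + 103/30 = -428747/30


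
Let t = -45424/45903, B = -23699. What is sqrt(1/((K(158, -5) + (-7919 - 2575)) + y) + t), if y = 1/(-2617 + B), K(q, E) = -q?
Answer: 2*I*sqrt(40964695118824816994069415)/12867438668799 ≈ 0.99482*I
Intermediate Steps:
t = -45424/45903 (t = -45424*1/45903 = -45424/45903 ≈ -0.98956)
y = -1/26316 (y = 1/(-2617 - 23699) = 1/(-26316) = -1/26316 ≈ -3.8000e-5)
sqrt(1/((K(158, -5) + (-7919 - 2575)) + y) + t) = sqrt(1/((-1*158 + (-7919 - 2575)) - 1/26316) - 45424/45903) = sqrt(1/((-158 - 10494) - 1/26316) - 45424/45903) = sqrt(1/(-10652 - 1/26316) - 45424/45903) = sqrt(1/(-280318033/26316) - 45424/45903) = sqrt(-26316/280318033 - 45424/45903) = sqrt(-12734374314340/12867438668799) = 2*I*sqrt(40964695118824816994069415)/12867438668799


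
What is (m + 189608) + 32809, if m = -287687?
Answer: -65270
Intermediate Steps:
(m + 189608) + 32809 = (-287687 + 189608) + 32809 = -98079 + 32809 = -65270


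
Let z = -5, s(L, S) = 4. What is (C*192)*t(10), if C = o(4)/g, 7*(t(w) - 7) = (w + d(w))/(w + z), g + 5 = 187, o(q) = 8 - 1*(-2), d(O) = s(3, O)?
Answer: 7104/91 ≈ 78.066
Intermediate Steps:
d(O) = 4
o(q) = 10 (o(q) = 8 + 2 = 10)
g = 182 (g = -5 + 187 = 182)
t(w) = 7 + (4 + w)/(7*(-5 + w)) (t(w) = 7 + ((w + 4)/(w - 5))/7 = 7 + ((4 + w)/(-5 + w))/7 = 7 + (4 + w)/(7*(-5 + w)))
C = 5/91 (C = 10/182 = 10*(1/182) = 5/91 ≈ 0.054945)
(C*192)*t(10) = ((5/91)*192)*((-241 + 50*10)/(7*(-5 + 10))) = 960*((⅐)*(-241 + 500)/5)/91 = 960*((⅐)*(⅕)*259)/91 = (960/91)*(37/5) = 7104/91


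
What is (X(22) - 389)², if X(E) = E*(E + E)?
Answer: 335241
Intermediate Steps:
X(E) = 2*E² (X(E) = E*(2*E) = 2*E²)
(X(22) - 389)² = (2*22² - 389)² = (2*484 - 389)² = (968 - 389)² = 579² = 335241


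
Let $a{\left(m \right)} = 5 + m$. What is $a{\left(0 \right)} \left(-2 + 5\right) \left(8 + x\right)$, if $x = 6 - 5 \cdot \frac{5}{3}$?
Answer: $85$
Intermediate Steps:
$x = - \frac{7}{3}$ ($x = 6 - 5 \cdot 5 \cdot \frac{1}{3} = 6 - \frac{25}{3} = - \frac{7}{3} \approx -2.3333$)
$a{\left(0 \right)} \left(-2 + 5\right) \left(8 + x\right) = \left(5 + 0\right) \left(-2 + 5\right) \left(8 - \frac{7}{3}\right) = 5 \cdot 3 \cdot \frac{17}{3} = 15 \cdot \frac{17}{3} = 85$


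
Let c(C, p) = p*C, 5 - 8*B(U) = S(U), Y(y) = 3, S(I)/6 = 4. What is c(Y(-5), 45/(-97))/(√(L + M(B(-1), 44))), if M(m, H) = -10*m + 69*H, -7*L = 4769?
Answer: -90*√466179/2153303 ≈ -0.028537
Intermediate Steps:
S(I) = 24 (S(I) = 6*4 = 24)
B(U) = -19/8 (B(U) = 5/8 - ⅛*24 = 5/8 - 3 = -19/8)
L = -4769/7 (L = -⅐*4769 = -4769/7 ≈ -681.29)
c(C, p) = C*p
c(Y(-5), 45/(-97))/(√(L + M(B(-1), 44))) = (3*(45/(-97)))/(√(-4769/7 + (-10*(-19/8) + 69*44))) = (3*(45*(-1/97)))/(√(-4769/7 + (95/4 + 3036))) = (3*(-45/97))/(√(-4769/7 + 12239/4)) = -135*2*√466179/66597/97 = -90*√466179/2153303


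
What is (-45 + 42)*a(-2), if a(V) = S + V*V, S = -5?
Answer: 3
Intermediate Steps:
a(V) = -5 + V**2 (a(V) = -5 + V*V = -5 + V**2)
(-45 + 42)*a(-2) = (-45 + 42)*(-5 + (-2)**2) = -3*(-5 + 4) = -3*(-1) = 3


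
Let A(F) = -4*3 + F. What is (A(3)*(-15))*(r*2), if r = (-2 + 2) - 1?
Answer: -270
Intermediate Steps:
r = -1 (r = 0 - 1 = -1)
A(F) = -12 + F
(A(3)*(-15))*(r*2) = ((-12 + 3)*(-15))*(-1*2) = -9*(-15)*(-2) = 135*(-2) = -270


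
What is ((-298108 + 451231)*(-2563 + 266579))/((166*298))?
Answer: 10106730492/12367 ≈ 8.1723e+5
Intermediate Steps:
((-298108 + 451231)*(-2563 + 266579))/((166*298)) = (153123*264016)/49468 = 40426921968*(1/49468) = 10106730492/12367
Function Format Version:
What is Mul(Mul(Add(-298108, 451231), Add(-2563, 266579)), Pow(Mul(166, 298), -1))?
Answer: Rational(10106730492, 12367) ≈ 8.1723e+5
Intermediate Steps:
Mul(Mul(Add(-298108, 451231), Add(-2563, 266579)), Pow(Mul(166, 298), -1)) = Mul(Mul(153123, 264016), Pow(49468, -1)) = Mul(40426921968, Rational(1, 49468)) = Rational(10106730492, 12367)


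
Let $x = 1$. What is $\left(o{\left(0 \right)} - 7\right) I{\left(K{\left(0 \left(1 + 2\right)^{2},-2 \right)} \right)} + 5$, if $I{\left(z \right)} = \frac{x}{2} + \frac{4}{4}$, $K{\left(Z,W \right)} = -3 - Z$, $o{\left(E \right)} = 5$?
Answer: $2$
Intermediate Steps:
$I{\left(z \right)} = \frac{3}{2}$ ($I{\left(z \right)} = 1 \cdot \frac{1}{2} + \frac{4}{4} = 1 \cdot \frac{1}{2} + 4 \cdot \frac{1}{4} = \frac{1}{2} + 1 = \frac{3}{2}$)
$\left(o{\left(0 \right)} - 7\right) I{\left(K{\left(0 \left(1 + 2\right)^{2},-2 \right)} \right)} + 5 = \left(5 - 7\right) \frac{3}{2} + 5 = \left(-2\right) \frac{3}{2} + 5 = -3 + 5 = 2$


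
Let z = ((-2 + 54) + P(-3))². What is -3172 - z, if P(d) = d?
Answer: -5573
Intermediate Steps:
z = 2401 (z = ((-2 + 54) - 3)² = (52 - 3)² = 49² = 2401)
-3172 - z = -3172 - 1*2401 = -3172 - 2401 = -5573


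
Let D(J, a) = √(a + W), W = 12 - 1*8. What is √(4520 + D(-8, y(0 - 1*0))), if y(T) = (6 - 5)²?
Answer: √(4520 + √5) ≈ 67.248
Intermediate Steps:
W = 4 (W = 12 - 8 = 4)
y(T) = 1 (y(T) = 1² = 1)
D(J, a) = √(4 + a) (D(J, a) = √(a + 4) = √(4 + a))
√(4520 + D(-8, y(0 - 1*0))) = √(4520 + √(4 + 1)) = √(4520 + √5)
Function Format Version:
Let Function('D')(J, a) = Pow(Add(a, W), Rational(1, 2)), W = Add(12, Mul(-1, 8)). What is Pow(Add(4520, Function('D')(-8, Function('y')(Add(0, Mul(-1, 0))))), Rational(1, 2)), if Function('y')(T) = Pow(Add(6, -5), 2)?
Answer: Pow(Add(4520, Pow(5, Rational(1, 2))), Rational(1, 2)) ≈ 67.248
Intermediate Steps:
W = 4 (W = Add(12, -8) = 4)
Function('y')(T) = 1 (Function('y')(T) = Pow(1, 2) = 1)
Function('D')(J, a) = Pow(Add(4, a), Rational(1, 2)) (Function('D')(J, a) = Pow(Add(a, 4), Rational(1, 2)) = Pow(Add(4, a), Rational(1, 2)))
Pow(Add(4520, Function('D')(-8, Function('y')(Add(0, Mul(-1, 0))))), Rational(1, 2)) = Pow(Add(4520, Pow(Add(4, 1), Rational(1, 2))), Rational(1, 2)) = Pow(Add(4520, Pow(5, Rational(1, 2))), Rational(1, 2))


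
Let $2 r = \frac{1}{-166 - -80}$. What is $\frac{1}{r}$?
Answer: $-172$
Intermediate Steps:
$r = - \frac{1}{172}$ ($r = \frac{1}{2 \left(-166 - -80\right)} = \frac{1}{2 \left(-166 + 80\right)} = \frac{1}{2 \left(-86\right)} = \frac{1}{2} \left(- \frac{1}{86}\right) = - \frac{1}{172} \approx -0.005814$)
$\frac{1}{r} = \frac{1}{- \frac{1}{172}} = -172$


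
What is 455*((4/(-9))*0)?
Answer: 0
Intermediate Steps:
455*((4/(-9))*0) = 455*((4*(-⅑))*0) = 455*(-4/9*0) = 455*0 = 0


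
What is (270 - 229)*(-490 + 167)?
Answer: -13243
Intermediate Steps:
(270 - 229)*(-490 + 167) = 41*(-323) = -13243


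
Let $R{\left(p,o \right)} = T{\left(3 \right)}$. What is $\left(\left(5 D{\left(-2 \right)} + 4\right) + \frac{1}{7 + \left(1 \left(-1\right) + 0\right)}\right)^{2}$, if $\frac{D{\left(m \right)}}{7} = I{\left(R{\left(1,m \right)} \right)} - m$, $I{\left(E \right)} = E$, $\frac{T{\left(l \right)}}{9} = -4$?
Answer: $\frac{50623225}{36} \approx 1.4062 \cdot 10^{6}$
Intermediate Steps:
$T{\left(l \right)} = -36$ ($T{\left(l \right)} = 9 \left(-4\right) = -36$)
$R{\left(p,o \right)} = -36$
$D{\left(m \right)} = -252 - 7 m$ ($D{\left(m \right)} = 7 \left(-36 - m\right) = -252 - 7 m$)
$\left(\left(5 D{\left(-2 \right)} + 4\right) + \frac{1}{7 + \left(1 \left(-1\right) + 0\right)}\right)^{2} = \left(\left(5 \left(-252 - -14\right) + 4\right) + \frac{1}{7 + \left(1 \left(-1\right) + 0\right)}\right)^{2} = \left(\left(5 \left(-252 + 14\right) + 4\right) + \frac{1}{7 + \left(-1 + 0\right)}\right)^{2} = \left(\left(5 \left(-238\right) + 4\right) + \frac{1}{7 - 1}\right)^{2} = \left(\left(-1190 + 4\right) + \frac{1}{6}\right)^{2} = \left(-1186 + \frac{1}{6}\right)^{2} = \left(- \frac{7115}{6}\right)^{2} = \frac{50623225}{36}$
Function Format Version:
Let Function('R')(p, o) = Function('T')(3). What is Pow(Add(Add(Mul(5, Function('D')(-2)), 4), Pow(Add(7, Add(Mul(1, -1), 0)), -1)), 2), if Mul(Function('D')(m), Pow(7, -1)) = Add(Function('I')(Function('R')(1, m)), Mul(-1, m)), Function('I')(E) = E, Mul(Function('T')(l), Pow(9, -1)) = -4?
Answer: Rational(50623225, 36) ≈ 1.4062e+6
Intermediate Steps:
Function('T')(l) = -36 (Function('T')(l) = Mul(9, -4) = -36)
Function('R')(p, o) = -36
Function('D')(m) = Add(-252, Mul(-7, m)) (Function('D')(m) = Mul(7, Add(-36, Mul(-1, m))) = Add(-252, Mul(-7, m)))
Pow(Add(Add(Mul(5, Function('D')(-2)), 4), Pow(Add(7, Add(Mul(1, -1), 0)), -1)), 2) = Pow(Add(Add(Mul(5, Add(-252, Mul(-7, -2))), 4), Pow(Add(7, Add(Mul(1, -1), 0)), -1)), 2) = Pow(Add(Add(Mul(5, Add(-252, 14)), 4), Pow(Add(7, Add(-1, 0)), -1)), 2) = Pow(Add(Add(Mul(5, -238), 4), Pow(Add(7, -1), -1)), 2) = Pow(Add(Add(-1190, 4), Pow(6, -1)), 2) = Pow(Add(-1186, Rational(1, 6)), 2) = Pow(Rational(-7115, 6), 2) = Rational(50623225, 36)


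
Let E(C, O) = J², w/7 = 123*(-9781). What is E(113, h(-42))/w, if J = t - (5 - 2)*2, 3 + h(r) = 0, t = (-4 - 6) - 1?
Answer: -289/8421441 ≈ -3.4317e-5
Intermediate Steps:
t = -11 (t = -10 - 1 = -11)
h(r) = -3 (h(r) = -3 + 0 = -3)
w = -8421441 (w = 7*(123*(-9781)) = 7*(-1203063) = -8421441)
J = -17 (J = -11 - (5 - 2)*2 = -11 - 3*2 = -11 - 1*6 = -11 - 6 = -17)
E(C, O) = 289 (E(C, O) = (-17)² = 289)
E(113, h(-42))/w = 289/(-8421441) = 289*(-1/8421441) = -289/8421441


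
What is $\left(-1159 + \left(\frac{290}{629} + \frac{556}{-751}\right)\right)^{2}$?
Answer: $\frac{299886782732448025}{223141919641} \approx 1.3439 \cdot 10^{6}$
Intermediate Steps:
$\left(-1159 + \left(\frac{290}{629} + \frac{556}{-751}\right)\right)^{2} = \left(-1159 + \left(290 \cdot \frac{1}{629} + 556 \left(- \frac{1}{751}\right)\right)\right)^{2} = \left(-1159 + \left(\frac{290}{629} - \frac{556}{751}\right)\right)^{2} = \left(-1159 - \frac{131934}{472379}\right)^{2} = \left(- \frac{547619195}{472379}\right)^{2} = \frac{299886782732448025}{223141919641}$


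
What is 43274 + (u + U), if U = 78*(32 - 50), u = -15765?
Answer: 26105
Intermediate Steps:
U = -1404 (U = 78*(-18) = -1404)
43274 + (u + U) = 43274 + (-15765 - 1404) = 43274 - 17169 = 26105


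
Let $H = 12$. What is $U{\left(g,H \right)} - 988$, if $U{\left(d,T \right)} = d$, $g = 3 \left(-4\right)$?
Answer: $-1000$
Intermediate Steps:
$g = -12$
$U{\left(g,H \right)} - 988 = -12 - 988 = -1000$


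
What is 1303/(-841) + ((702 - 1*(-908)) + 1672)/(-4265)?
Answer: -8317457/3586865 ≈ -2.3189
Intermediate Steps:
1303/(-841) + ((702 - 1*(-908)) + 1672)/(-4265) = 1303*(-1/841) + ((702 + 908) + 1672)*(-1/4265) = -1303/841 + (1610 + 1672)*(-1/4265) = -1303/841 + 3282*(-1/4265) = -1303/841 - 3282/4265 = -8317457/3586865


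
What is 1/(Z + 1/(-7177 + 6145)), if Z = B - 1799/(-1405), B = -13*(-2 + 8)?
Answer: -1449960/111241717 ≈ -0.013034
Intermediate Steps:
B = -78 (B = -13*6 = -78)
Z = -107791/1405 (Z = -78 - 1799/(-1405) = -78 - 1799*(-1)/1405 = -78 - 1*(-1799/1405) = -78 + 1799/1405 = -107791/1405 ≈ -76.720)
1/(Z + 1/(-7177 + 6145)) = 1/(-107791/1405 + 1/(-7177 + 6145)) = 1/(-107791/1405 + 1/(-1032)) = 1/(-107791/1405 - 1/1032) = 1/(-111241717/1449960) = -1449960/111241717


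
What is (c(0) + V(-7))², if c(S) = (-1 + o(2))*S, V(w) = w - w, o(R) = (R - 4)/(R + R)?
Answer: 0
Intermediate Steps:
o(R) = (-4 + R)/(2*R) (o(R) = (-4 + R)/((2*R)) = (-4 + R)*(1/(2*R)) = (-4 + R)/(2*R))
V(w) = 0
c(S) = -3*S/2 (c(S) = (-1 + (½)*(-4 + 2)/2)*S = (-1 + (½)*(½)*(-2))*S = (-1 - ½)*S = -3*S/2)
(c(0) + V(-7))² = (-3/2*0 + 0)² = (0 + 0)² = 0² = 0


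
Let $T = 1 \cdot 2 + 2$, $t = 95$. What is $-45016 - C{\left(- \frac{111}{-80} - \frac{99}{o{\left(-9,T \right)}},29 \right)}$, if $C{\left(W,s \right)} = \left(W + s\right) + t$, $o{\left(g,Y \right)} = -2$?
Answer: $- \frac{3615271}{80} \approx -45191.0$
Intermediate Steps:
$T = 4$ ($T = 2 + 2 = 4$)
$C{\left(W,s \right)} = 95 + W + s$ ($C{\left(W,s \right)} = \left(W + s\right) + 95 = 95 + W + s$)
$-45016 - C{\left(- \frac{111}{-80} - \frac{99}{o{\left(-9,T \right)}},29 \right)} = -45016 - \left(95 - \left(- \frac{111}{80} - \frac{99}{2}\right) + 29\right) = -45016 - \left(95 - - \frac{4071}{80} + 29\right) = -45016 - \left(95 + \left(\frac{111}{80} + \frac{99}{2}\right) + 29\right) = -45016 - \left(95 + \frac{4071}{80} + 29\right) = -45016 - \frac{13991}{80} = - \frac{3615271}{80}$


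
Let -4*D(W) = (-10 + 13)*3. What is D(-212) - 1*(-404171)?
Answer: 1616675/4 ≈ 4.0417e+5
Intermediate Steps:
D(W) = -9/4 (D(W) = -(-10 + 13)*3/4 = -3*3/4 = -¼*9 = -9/4)
D(-212) - 1*(-404171) = -9/4 - 1*(-404171) = -9/4 + 404171 = 1616675/4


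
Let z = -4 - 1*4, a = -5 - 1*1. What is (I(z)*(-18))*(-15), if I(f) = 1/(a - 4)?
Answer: -27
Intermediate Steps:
a = -6 (a = -5 - 1 = -6)
z = -8 (z = -4 - 4 = -8)
I(f) = -1/10 (I(f) = 1/(-6 - 4) = 1/(-10) = -1/10)
(I(z)*(-18))*(-15) = -1/10*(-18)*(-15) = (9/5)*(-15) = -27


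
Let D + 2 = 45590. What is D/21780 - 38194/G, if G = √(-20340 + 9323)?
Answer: 3799/1815 + 38194*I*√11017/11017 ≈ 2.0931 + 363.88*I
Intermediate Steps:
D = 45588 (D = -2 + 45590 = 45588)
G = I*√11017 (G = √(-11017) = I*√11017 ≈ 104.96*I)
D/21780 - 38194/G = 45588/21780 - 38194*(-I*√11017/11017) = 45588*(1/21780) - (-38194)*I*√11017/11017 = 3799/1815 + 38194*I*√11017/11017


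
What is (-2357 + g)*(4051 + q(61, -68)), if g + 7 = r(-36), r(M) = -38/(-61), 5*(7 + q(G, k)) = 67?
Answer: -2924695642/305 ≈ -9.5892e+6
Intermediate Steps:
q(G, k) = 32/5 (q(G, k) = -7 + (⅕)*67 = -7 + 67/5 = 32/5)
r(M) = 38/61 (r(M) = -38*(-1/61) = 38/61)
g = -389/61 (g = -7 + 38/61 = -389/61 ≈ -6.3771)
(-2357 + g)*(4051 + q(61, -68)) = (-2357 - 389/61)*(4051 + 32/5) = -144166/61*20287/5 = -2924695642/305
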